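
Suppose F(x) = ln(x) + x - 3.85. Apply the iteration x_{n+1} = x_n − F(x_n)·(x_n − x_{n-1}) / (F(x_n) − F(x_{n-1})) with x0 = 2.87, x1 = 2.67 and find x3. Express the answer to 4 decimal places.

2.8150

F(2.87) = 0.074312, F(2.67) = -0.197922
x2 = 2.670000 − (-0.197922)·(2.670000 − 2.870000) / (-0.197922 − 0.074312) = 2.670000 − (0.039584)/(-0.272234) = 2.815406
F(2.815406) = 0.000512
x3 = 2.815406 − 0.000512·(2.815406 − 2.670000) / (0.000512 − (-0.197922)) = 2.815406 − (0.000074)/(0.198434) = 2.815030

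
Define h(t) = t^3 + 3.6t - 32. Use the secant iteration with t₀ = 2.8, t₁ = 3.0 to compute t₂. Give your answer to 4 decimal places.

h(2.8) = 0.032000, h(3.0) = 5.800000
t₂ = 3.000000 − 5.800000·(3.000000 − 2.800000) / (5.800000 − 0.032000) = 3.000000 − (1.160000)/(5.768000) = 2.798890

2.7989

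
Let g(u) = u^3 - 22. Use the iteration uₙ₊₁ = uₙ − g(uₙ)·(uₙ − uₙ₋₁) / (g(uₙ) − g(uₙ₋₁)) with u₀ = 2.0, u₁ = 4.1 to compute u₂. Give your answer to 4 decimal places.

2.4826

g(2.0) = -14.000000, g(4.1) = 46.921000
u₂ = 4.100000 − 46.921000·(4.100000 − 2.000000) / (46.921000 − (-14.000000)) = 4.100000 − (98.534100)/(60.921000) = 2.482592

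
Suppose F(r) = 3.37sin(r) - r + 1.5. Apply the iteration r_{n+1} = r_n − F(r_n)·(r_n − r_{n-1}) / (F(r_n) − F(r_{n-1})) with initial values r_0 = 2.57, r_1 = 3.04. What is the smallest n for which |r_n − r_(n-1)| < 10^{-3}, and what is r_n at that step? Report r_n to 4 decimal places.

F(2.57) = 0.753076, F(3.04) = -1.198221
r_2 = 3.040000 − (-1.198221)·(0.470000)/(-1.951298) = 2.751390;  |Δ| = 0.288610
F(2.751390) = 0.030477
r_3 = 2.751390 − 0.030477·(-0.288610)/(1.228698) = 2.758549;  |Δ| = 0.007159
F(2.758549) = 0.000974
r_4 = 2.758549 − 0.000974·(0.007159)/(-0.029503) = 2.758785;  |Δ| = 0.000236
|r_4 − r_3| = 0.000236 < 10^{-3}

n = 4, r_n = 2.7588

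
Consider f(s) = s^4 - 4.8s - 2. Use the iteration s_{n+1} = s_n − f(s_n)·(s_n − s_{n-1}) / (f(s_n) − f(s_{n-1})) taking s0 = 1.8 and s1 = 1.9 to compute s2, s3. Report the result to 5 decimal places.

f(1.8) = -0.1424000, f(1.9) = 1.9121000
s2 = 1.9000000 − 1.9121000·(1.9000000 − 1.8000000) / (1.9121000 − (-0.1424000)) = 1.9000000 − (0.1912100)/(2.0545000) = 1.8069311
f(1.8069311) = -0.0130438
s3 = 1.8069311 − (-0.0130438)·(1.8069311 − 1.9000000) / (-0.0130438 − 1.9121000) = 1.8069311 − (0.0012140)/(-1.9251438) = 1.8075617

1.80693, 1.80756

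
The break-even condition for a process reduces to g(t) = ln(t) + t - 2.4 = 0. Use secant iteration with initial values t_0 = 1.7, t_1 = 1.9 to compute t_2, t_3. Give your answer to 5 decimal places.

1.80884, 1.80785

g(1.7) = -0.1693717, g(1.9) = 0.1418539
t_2 = 1.9000000 − 0.1418539·(1.9000000 − 1.7000000) / (0.1418539 − (-0.1693717)) = 1.9000000 − (0.0283708)/(0.3112256) = 1.8088418
g(1.8088418) = 0.0015285
t_3 = 1.8088418 − 0.0015285·(1.8088418 − 1.9000000) / (0.0015285 − 0.1418539) = 1.8088418 − (-0.0001393)/(-0.1403254) = 1.8078488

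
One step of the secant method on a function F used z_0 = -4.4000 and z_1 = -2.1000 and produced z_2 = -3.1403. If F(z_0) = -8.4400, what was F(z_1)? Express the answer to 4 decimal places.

6.9700

The secant line through (-4.4000, -8.4400) and (-2.1000, F(z_1)) crosses zero at z_2 = -3.1403.
So (-4.4000, -8.4400), (-2.1000, F(z_1)), (-3.1403, 0) are collinear:
F(z_1) = -8.4400 · (-2.1000 − (-3.1403)) / (-4.4000 − (-3.1403)) = -8.4400 · (1.040300)/(-1.259700) = 6.970018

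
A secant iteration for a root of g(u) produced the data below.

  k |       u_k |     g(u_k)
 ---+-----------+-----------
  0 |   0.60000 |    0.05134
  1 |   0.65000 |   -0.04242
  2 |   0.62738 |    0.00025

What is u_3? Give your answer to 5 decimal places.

u_3 = 0.62738 − 0.00025·(0.62738 − 0.65000) / (0.00025 − (-0.04242))
   = 0.62738 − (-0.0000057)/(0.0426700) = 0.6275125

0.62751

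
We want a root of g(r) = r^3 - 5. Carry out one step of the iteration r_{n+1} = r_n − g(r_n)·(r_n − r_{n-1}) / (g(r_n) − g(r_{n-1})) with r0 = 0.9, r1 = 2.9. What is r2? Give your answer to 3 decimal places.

1.261

g(0.9) = -4.27100, g(2.9) = 19.38900
r2 = 2.90000 − 19.38900·(2.90000 − 0.90000) / (19.38900 − (-4.27100)) = 2.90000 − (38.77800)/(23.66000) = 1.26103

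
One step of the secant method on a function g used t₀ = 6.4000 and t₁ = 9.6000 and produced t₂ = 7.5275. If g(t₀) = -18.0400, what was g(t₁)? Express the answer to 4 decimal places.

The secant line through (6.4000, -18.0400) and (9.6000, g(t₁)) crosses zero at t₂ = 7.5275.
So (6.4000, -18.0400), (9.6000, g(t₁)), (7.5275, 0) are collinear:
g(t₁) = -18.0400 · (9.6000 − 7.5275) / (6.4000 − 7.5275) = -18.0400 · (2.072500)/(-1.127500) = 33.160000

33.1600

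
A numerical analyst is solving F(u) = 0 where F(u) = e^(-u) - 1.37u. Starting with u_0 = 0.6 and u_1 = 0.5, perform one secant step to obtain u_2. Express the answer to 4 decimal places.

F(0.6) = -0.273188, F(0.5) = -0.078469
u_2 = 0.500000 − (-0.078469)·(0.500000 − 0.600000) / (-0.078469 − (-0.273188)) = 0.500000 − (0.007847)/(0.194719) = 0.459701

0.4597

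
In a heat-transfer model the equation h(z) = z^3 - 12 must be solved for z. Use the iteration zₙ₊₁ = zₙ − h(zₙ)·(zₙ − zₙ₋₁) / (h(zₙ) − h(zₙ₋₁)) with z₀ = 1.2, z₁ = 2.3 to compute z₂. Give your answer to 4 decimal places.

h(1.2) = -10.272000, h(2.3) = 0.167000
z₂ = 2.300000 − 0.167000·(2.300000 − 1.200000) / (0.167000 − (-10.272000)) = 2.300000 − (0.183700)/(10.439000) = 2.282403

2.2824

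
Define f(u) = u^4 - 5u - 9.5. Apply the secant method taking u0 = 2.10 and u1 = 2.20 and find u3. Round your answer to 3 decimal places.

f(2.10) = -0.55190, f(2.20) = 2.92560
u2 = 2.20000 − 2.92560·(2.20000 − 2.10000) / (2.92560 − (-0.55190)) = 2.20000 − (0.29256)/(3.47750) = 2.11587
f(2.11587) = -0.03664
u3 = 2.11587 − (-0.03664)·(2.11587 − 2.20000) / (-0.03664 − 2.92560) = 2.11587 − (0.00308)/(-2.96224) = 2.11691

2.117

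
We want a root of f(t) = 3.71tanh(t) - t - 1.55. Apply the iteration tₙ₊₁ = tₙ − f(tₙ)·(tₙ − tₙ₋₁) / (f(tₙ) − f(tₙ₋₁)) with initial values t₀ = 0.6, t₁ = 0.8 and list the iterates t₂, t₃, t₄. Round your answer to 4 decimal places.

f(0.6) = -0.157546, f(0.8) = 0.113576
t₂ = 0.800000 − 0.113576·(0.800000 − 0.600000) / (0.113576 − (-0.157546)) = 0.800000 − (0.022715)/(0.271123) = 0.716218
f(0.716218) = 0.013804
t₃ = 0.716218 − 0.013804·(0.716218 − 0.800000) / (0.013804 − 0.113576) = 0.716218 − (-0.001156)/(-0.099773) = 0.704626
f(0.704626) = -0.001558
t₄ = 0.704626 − (-0.001558)·(0.704626 − 0.716218) / (-0.001558 − 0.013804) = 0.704626 − (0.000018)/(-0.015361) = 0.705802

0.7162, 0.7046, 0.7058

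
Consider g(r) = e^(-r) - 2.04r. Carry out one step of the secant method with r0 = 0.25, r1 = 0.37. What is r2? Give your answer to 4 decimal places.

0.3469

g(0.25) = 0.268801, g(0.37) = -0.064066
r2 = 0.370000 − (-0.064066)·(0.370000 − 0.250000) / (-0.064066 − 0.268801) = 0.370000 − (-0.007688)/(-0.332866) = 0.346904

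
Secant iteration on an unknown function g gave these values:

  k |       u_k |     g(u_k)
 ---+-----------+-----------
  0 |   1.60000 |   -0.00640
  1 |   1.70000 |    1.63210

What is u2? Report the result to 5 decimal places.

u2 = 1.70000 − 1.63210·(1.70000 − 1.60000) / (1.63210 − (-0.00640))
   = 1.70000 − (0.1632100)/(1.6385000) = 1.6003906

1.60039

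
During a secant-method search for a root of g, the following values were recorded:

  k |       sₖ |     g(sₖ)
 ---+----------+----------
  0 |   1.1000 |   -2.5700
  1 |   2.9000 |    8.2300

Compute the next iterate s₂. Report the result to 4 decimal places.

s₂ = 2.9000 − 8.2300·(2.9000 − 1.1000) / (8.2300 − (-2.5700))
   = 2.9000 − (14.814000)/(10.800000) = 1.528333

1.5283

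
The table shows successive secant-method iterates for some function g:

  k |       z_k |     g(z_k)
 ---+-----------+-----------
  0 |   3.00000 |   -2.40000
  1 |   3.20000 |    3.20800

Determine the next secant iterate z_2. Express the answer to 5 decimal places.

z_2 = 3.20000 − 3.20800·(3.20000 − 3.00000) / (3.20800 − (-2.40000))
   = 3.20000 − (0.6416000)/(5.6080000) = 3.0855920

3.08559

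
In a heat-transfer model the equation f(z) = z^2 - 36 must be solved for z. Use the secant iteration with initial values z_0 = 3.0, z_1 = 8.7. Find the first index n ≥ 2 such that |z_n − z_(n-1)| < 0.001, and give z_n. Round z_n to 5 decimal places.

n = 6, z_n = 6.00000

f(3.0) = -27.0000000, f(8.7) = 39.6900000
z_2 = 8.7000000 − 39.6900000·(5.7000000)/(66.6900000) = 5.3076923;  |Δ| = 3.3923077
f(5.3076923) = -7.8284024
z_3 = 5.3076923 − (-7.8284024)·(-3.3923077)/(-47.5184024) = 5.8665568;  |Δ| = 0.5588645
f(5.8665568) = -1.5835109
z_4 = 5.8665568 − (-1.5835109)·(0.5588645)/(6.2448915) = 6.0082676;  |Δ| = 0.1417107
f(6.0082676) = 0.0992790
z_5 = 6.0082676 − 0.0992790·(0.1417107)/(1.6827899) = 5.9999071;  |Δ| = 0.0083605
f(5.9999071) = -0.0011149
z_6 = 5.9999071 − (-0.0011149)·(-0.0083605)/(-0.1003939) = 5.9999999;  |Δ| = 0.0000928
|z_6 − z_5| = 0.0000928 < 0.001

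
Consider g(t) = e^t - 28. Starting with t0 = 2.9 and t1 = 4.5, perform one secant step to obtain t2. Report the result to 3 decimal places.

g(2.9) = -9.82585, g(4.5) = 62.01713
t2 = 4.50000 − 62.01713·(4.50000 − 2.90000) / (62.01713 − (-9.82585)) = 4.50000 − (99.22741)/(71.84299) = 3.11883

3.119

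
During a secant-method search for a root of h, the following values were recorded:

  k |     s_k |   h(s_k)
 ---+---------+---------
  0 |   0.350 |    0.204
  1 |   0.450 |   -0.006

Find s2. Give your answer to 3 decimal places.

s2 = 0.450 − (-0.006)·(0.450 − 0.350) / (-0.006 − 0.204)
   = 0.450 − (-0.00060)/(-0.21000) = 0.44714

0.447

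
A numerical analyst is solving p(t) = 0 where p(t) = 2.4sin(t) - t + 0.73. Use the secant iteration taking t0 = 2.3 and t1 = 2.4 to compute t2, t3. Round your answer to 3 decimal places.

p(2.3) = 0.21969, p(2.4) = -0.04889
t2 = 2.40000 − (-0.04889)·(2.40000 − 2.30000) / (-0.04889 − 0.21969) = 2.40000 − (-0.00489)/(-0.26858) = 2.38180
p(2.38180) = 0.00126
t3 = 2.38180 − 0.00126·(2.38180 − 2.40000) / (0.00126 − (-0.04889)) = 2.38180 − (-0.00002)/(0.05015) = 2.38225

2.382, 2.382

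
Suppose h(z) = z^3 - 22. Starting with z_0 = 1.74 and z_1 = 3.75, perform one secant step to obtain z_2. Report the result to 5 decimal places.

h(1.74) = -16.7319760, h(3.75) = 30.7343750
z_2 = 3.7500000 − 30.7343750·(3.7500000 − 1.7400000) / (30.7343750 − (-16.7319760)) = 3.7500000 − (61.7760937)/(47.4663510) = 2.4485287

2.44853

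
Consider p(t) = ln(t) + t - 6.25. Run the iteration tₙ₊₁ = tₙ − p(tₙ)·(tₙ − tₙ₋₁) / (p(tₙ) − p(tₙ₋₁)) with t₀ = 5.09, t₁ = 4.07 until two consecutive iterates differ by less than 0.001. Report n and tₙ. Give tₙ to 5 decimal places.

p(5.09) = 0.4672778, p(4.07) = -0.7763570
t₂ = 4.0700000 − (-0.7763570)·(-1.0200000)/(-1.2436348) = 4.7067497;  |Δ| = 0.6367497
p(4.7067497) = 0.0057473
t₃ = 4.7067497 − 0.0057473·(0.6367497)/(0.7821043) = 4.7020706;  |Δ| = 0.0046792
p(4.7020706) = 0.0000735
t₄ = 4.7020706 − 0.0000735·(-0.0046792)/(-0.0056738) = 4.7020099;  |Δ| = 0.0000606
|t₄ − t₃| = 0.0000606 < 0.001

n = 4, tₙ = 4.70201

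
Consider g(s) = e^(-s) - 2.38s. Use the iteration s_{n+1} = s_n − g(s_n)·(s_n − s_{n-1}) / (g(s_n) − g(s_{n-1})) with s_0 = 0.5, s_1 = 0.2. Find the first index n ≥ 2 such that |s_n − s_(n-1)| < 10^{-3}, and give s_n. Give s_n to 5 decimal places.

g(0.5) = -0.5834693, g(0.2) = 0.3427308
s_2 = 0.2000000 − 0.3427308·(-0.3000000)/(0.9262001) = 0.3110119;  |Δ| = 0.1110119
g(0.3110119) = -0.0075031
s_3 = 0.3110119 − (-0.0075031)·(0.1110119)/(-0.3502339) = 0.3086337;  |Δ| = 0.0023782
g(0.3086337) = -0.0000983
s_4 = 0.3086337 − (-0.0000983)·(-0.0023782)/(0.0074048) = 0.3086021;  |Δ| = 0.0000316
|s_4 − s_3| = 0.0000316 < 10^{-3}

n = 4, s_n = 0.30860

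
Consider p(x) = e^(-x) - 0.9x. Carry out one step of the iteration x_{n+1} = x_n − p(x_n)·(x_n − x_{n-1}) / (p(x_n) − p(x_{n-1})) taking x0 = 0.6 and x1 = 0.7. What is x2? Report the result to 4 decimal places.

p(0.6) = 0.008812, p(0.7) = -0.133415
x2 = 0.700000 − (-0.133415)·(0.700000 − 0.600000) / (-0.133415 − 0.008812) = 0.700000 − (-0.013341)/(-0.142226) = 0.606196

0.6062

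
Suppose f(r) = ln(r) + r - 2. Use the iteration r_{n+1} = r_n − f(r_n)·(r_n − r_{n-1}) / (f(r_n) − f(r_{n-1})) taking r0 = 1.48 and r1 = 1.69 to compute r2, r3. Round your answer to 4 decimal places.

f(1.48) = -0.127958, f(1.69) = 0.214729
r2 = 1.690000 − 0.214729·(1.690000 − 1.480000) / (0.214729 − (-0.127958)) = 1.690000 − (0.045093)/(0.342686) = 1.558413
f(1.558413) = 0.002081
r3 = 1.558413 − 0.002081·(1.558413 − 1.690000) / (0.002081 − 0.214729) = 1.558413 − (-0.000274)/(-0.212647) = 1.557125

1.5584, 1.5571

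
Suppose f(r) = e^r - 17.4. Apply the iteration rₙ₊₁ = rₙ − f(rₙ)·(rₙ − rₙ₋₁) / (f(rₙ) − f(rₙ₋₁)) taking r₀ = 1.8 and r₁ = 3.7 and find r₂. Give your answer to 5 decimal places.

2.42695

f(1.8) = -11.3503525, f(3.7) = 23.0473044
r₂ = 3.7000000 − 23.0473044·(3.7000000 − 1.8000000) / (23.0473044 − (-11.3503525)) = 3.7000000 − (43.7898783)/(34.3976569) = 2.4269517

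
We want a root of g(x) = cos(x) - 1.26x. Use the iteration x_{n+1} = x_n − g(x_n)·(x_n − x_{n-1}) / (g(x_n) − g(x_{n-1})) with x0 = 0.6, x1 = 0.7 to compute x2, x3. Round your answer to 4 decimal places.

0.6372, 0.6377

g(0.6) = 0.069336, g(0.7) = -0.117158
x2 = 0.700000 − (-0.117158)·(0.700000 − 0.600000) / (-0.117158 − 0.069336) = 0.700000 − (-0.011716)/(-0.186493) = 0.637179
g(0.637179) = 0.000932
x3 = 0.637179 − 0.000932·(0.637179 − 0.700000) / (0.000932 − (-0.117158)) = 0.637179 − (-0.000059)/(0.118090) = 0.637675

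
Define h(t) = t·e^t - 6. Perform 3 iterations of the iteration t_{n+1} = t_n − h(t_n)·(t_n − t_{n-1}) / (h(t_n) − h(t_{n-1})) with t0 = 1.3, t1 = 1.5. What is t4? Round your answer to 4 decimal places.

h(1.3) = -1.229914, h(1.5) = 0.722534
t2 = 1.500000 − 0.722534·(1.500000 − 1.300000) / (0.722534 − (-1.229914)) = 1.500000 − (0.144507)/(1.952448) = 1.425987
h(1.425987) = -0.065095
t3 = 1.425987 − (-0.065095)·(1.425987 − 1.500000) / (-0.065095 − 0.722534) = 1.425987 − (0.004818)/(-0.787629) = 1.432104
h(1.432104) = -0.003066
t4 = 1.432104 − (-0.003066)·(1.432104 − 1.425987) / (-0.003066 − (-0.065095)) = 1.432104 − (-0.000019)/(0.062029) = 1.432406

1.4324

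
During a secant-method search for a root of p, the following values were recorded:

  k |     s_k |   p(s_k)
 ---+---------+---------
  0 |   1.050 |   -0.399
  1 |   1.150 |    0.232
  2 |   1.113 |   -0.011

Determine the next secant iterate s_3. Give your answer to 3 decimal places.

s_3 = 1.113 − (-0.011)·(1.113 − 1.150) / (-0.011 − 0.232)
   = 1.113 − (0.00041)/(-0.24300) = 1.11467

1.115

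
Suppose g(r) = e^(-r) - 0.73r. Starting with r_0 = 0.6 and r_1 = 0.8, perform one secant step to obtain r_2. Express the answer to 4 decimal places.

g(0.6) = 0.110812, g(0.8) = -0.134671
r_2 = 0.800000 − (-0.134671)·(0.800000 − 0.600000) / (-0.134671 − 0.110812) = 0.800000 − (-0.026934)/(-0.245483) = 0.690281

0.6903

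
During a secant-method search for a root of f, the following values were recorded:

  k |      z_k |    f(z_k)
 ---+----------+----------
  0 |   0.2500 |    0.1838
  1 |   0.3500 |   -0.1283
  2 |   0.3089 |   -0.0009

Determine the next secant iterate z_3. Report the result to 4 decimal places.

z_3 = 0.3089 − (-0.0009)·(0.3089 − 0.3500) / (-0.0009 − (-0.1283))
   = 0.3089 − (0.000037)/(0.127400) = 0.308610

0.3086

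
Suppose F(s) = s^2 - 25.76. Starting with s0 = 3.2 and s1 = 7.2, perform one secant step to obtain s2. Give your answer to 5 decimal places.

F(3.2) = -15.5200000, F(7.2) = 26.0800000
s2 = 7.2000000 − 26.0800000·(7.2000000 − 3.2000000) / (26.0800000 − (-15.5200000)) = 7.2000000 − (104.3200000)/(41.6000000) = 4.6923077

4.69231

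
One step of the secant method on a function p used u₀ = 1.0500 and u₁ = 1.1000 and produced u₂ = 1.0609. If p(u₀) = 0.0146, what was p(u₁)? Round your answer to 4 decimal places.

The secant line through (1.0500, 0.0146) and (1.1000, p(u₁)) crosses zero at u₂ = 1.0609.
So (1.0500, 0.0146), (1.1000, p(u₁)), (1.0609, 0) are collinear:
p(u₁) = 0.0146 · (1.1000 − 1.0609) / (1.0500 − 1.0609) = 0.0146 · (0.039100)/(-0.010900) = -0.052372

-0.0524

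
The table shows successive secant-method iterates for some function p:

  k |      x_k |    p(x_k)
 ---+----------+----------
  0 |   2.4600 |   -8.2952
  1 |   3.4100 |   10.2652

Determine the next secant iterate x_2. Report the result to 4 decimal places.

x_2 = 3.4100 − 10.2652·(3.4100 − 2.4600) / (10.2652 − (-8.2952))
   = 3.4100 − (9.751940)/(18.560400) = 2.884584

2.8846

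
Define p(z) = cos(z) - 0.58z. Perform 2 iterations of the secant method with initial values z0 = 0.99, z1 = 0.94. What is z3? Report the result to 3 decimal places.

p(0.99) = -0.02551, p(0.94) = 0.04459
z2 = 0.94000 − 0.04459·(0.94000 − 0.99000) / (0.04459 − (-0.02551)) = 0.94000 − (-0.00223)/(0.07010) = 0.97180
p(0.97180) = 0.00016
z3 = 0.97180 − 0.00016·(0.97180 − 0.94000) / (0.00016 − 0.04459) = 0.97180 − (0.00001)/(-0.04442) = 0.97192

0.972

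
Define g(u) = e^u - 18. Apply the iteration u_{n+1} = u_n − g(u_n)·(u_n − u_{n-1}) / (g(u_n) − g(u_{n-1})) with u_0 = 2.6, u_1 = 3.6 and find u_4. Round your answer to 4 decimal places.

2.8918

g(2.6) = -4.536262, g(3.6) = 18.598234
u_2 = 3.600000 − 18.598234·(3.600000 − 2.600000) / (18.598234 − (-4.536262)) = 3.600000 − (18.598234)/(23.134496) = 2.796082
g(2.796082) = -1.619655
u_3 = 2.796082 − (-1.619655)·(2.796082 − 3.600000) / (-1.619655 − 18.598234) = 2.796082 − (1.302069)/(-20.217889) = 2.860484
g(2.860484) = -0.530020
u_4 = 2.860484 − (-0.530020)·(2.860484 − 2.796082) / (-0.530020 − (-1.619655)) = 2.860484 − (-0.034134)/(1.089635) = 2.891810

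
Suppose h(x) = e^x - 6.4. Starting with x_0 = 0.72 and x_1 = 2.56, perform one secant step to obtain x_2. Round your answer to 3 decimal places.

1.455

h(0.72) = -4.34557, h(2.56) = 6.53582
x_2 = 2.56000 − 6.53582·(2.56000 − 0.72000) / (6.53582 − (-4.34557)) = 2.56000 − (12.02590)/(10.88138) = 1.45482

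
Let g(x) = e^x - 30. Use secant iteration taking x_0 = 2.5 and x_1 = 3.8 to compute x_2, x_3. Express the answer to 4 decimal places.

g(2.5) = -17.817506, g(3.8) = 14.701184
x_2 = 3.800000 − 14.701184·(3.800000 − 2.500000) / (14.701184 − (-17.817506)) = 3.800000 − (19.111540)/(32.518691) = 3.212291
g(3.212291) = -5.164090
x_3 = 3.212291 − (-5.164090)·(3.212291 − 3.800000) / (-5.164090 − 14.701184) = 3.212291 − (3.034984)/(-19.865274) = 3.365069

3.2123, 3.3651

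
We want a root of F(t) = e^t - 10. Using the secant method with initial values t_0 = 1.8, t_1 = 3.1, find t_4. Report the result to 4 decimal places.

2.3089

F(1.8) = -3.950353, F(3.1) = 12.197951
t_2 = 3.100000 − 12.197951·(3.100000 − 1.800000) / (12.197951 − (-3.950353)) = 3.100000 − (15.857337)/(16.148304) = 2.118018
F(2.118018) = -1.685355
t_3 = 2.118018 − (-1.685355)·(2.118018 − 3.100000) / (-1.685355 − 12.197951) = 2.118018 − (1.654987)/(-13.883306) = 2.237225
F(2.237225) = -0.632695
t_4 = 2.237225 − (-0.632695)·(2.237225 − 2.118018) / (-0.632695 − (-1.685355)) = 2.237225 − (-0.075422)/(1.052660) = 2.308874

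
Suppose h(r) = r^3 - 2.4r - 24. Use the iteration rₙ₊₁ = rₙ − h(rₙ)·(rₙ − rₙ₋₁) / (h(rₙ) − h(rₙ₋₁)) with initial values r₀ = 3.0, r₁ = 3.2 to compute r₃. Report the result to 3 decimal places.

3.161

h(3.0) = -4.20000, h(3.2) = 1.08800
r₂ = 3.20000 − 1.08800·(3.20000 − 3.00000) / (1.08800 − (-4.20000)) = 3.20000 − (0.21760)/(5.28800) = 3.15885
h(3.15885) = -0.06118
r₃ = 3.15885 − (-0.06118)·(3.15885 − 3.20000) / (-0.06118 − 1.08800) = 3.15885 − (0.00252)/(-1.14918) = 3.16104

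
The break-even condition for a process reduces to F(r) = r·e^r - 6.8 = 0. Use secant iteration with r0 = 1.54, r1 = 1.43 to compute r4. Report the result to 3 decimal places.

1.507

F(1.54) = 0.38347, F(1.43) = -0.82446
r2 = 1.43000 − (-0.82446)·(1.43000 − 1.54000) / (-0.82446 − 0.38347) = 1.43000 − (0.09069)/(-1.20793) = 1.50508
F(1.50508) = -0.02035
r3 = 1.50508 − (-0.02035)·(1.50508 − 1.43000) / (-0.02035 − (-0.82446)) = 1.50508 − (-0.00153)/(0.80411) = 1.50698
F(1.50698) = 0.00112
r4 = 1.50698 − 0.00112·(1.50698 − 1.50508) / (0.00112 − (-0.02035)) = 1.50698 − (0.00000)/(0.02147) = 1.50688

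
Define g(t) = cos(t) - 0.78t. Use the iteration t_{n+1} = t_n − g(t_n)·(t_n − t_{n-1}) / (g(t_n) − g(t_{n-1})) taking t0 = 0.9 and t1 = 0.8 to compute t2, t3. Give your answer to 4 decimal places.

g(0.9) = -0.080390, g(0.8) = 0.072707
t2 = 0.800000 − 0.072707·(0.800000 − 0.900000) / (0.072707 − (-0.080390)) = 0.800000 − (-0.007271)/(0.153097) = 0.847491
g(0.847491) = 0.000824
t3 = 0.847491 − 0.000824·(0.847491 − 0.800000) / (0.000824 − 0.072707) = 0.847491 − (0.000039)/(-0.071883) = 0.848035

0.8475, 0.8480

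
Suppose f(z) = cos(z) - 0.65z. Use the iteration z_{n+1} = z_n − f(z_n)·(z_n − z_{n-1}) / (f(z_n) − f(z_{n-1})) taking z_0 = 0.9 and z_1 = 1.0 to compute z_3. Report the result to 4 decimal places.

0.9254

f(0.9) = 0.036610, f(1.0) = -0.109698
z_2 = 1.000000 − (-0.109698)·(1.000000 − 0.900000) / (-0.109698 − 0.036610) = 1.000000 − (-0.010970)/(-0.146308) = 0.925023
f(0.925023) = 0.000552
z_3 = 0.925023 − 0.000552·(0.925023 − 1.000000) / (0.000552 − (-0.109698)) = 0.925023 − (-0.000041)/(0.110250) = 0.925398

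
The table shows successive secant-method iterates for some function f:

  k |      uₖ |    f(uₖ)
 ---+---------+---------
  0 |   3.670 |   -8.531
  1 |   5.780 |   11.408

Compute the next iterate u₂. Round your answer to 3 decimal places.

u₂ = 5.780 − 11.408·(5.780 − 3.670) / (11.408 − (-8.531))
   = 5.780 − (24.07088)/(19.93900) = 4.57277

4.573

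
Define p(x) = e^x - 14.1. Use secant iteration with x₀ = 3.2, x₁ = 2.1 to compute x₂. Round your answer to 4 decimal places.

p(3.2) = 10.432530, p(2.1) = -5.933830
x₂ = 2.100000 − (-5.933830)·(2.100000 − 3.200000) / (-5.933830 − 10.432530) = 2.100000 − (6.527213)/(-16.366360) = 2.498819

2.4988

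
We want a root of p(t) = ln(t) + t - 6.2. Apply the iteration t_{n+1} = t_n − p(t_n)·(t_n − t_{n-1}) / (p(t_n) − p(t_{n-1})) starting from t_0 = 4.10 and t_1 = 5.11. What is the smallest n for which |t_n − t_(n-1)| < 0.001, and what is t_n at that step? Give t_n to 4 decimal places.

p(4.10) = -0.689013, p(5.11) = 0.541199
t_2 = 5.110000 − 0.541199·(1.010000)/(1.230212) = 4.665677;  |Δ| = 0.444323
p(4.665677) = 0.005910
t_3 = 4.665677 − 0.005910·(-0.444323)/(-0.535289) = 4.660771;  |Δ| = 0.004906
p(4.660771) = -0.000048
t_4 = 4.660771 − (-0.000048)·(-0.004906)/(-0.005958) = 4.660811;  |Δ| = 0.000039
|t_4 − t_3| = 0.000039 < 0.001

n = 4, t_n = 4.6608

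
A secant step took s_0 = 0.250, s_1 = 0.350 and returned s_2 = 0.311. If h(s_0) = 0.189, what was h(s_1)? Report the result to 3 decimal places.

The secant line through (0.250, 0.189) and (0.350, h(s_1)) crosses zero at s_2 = 0.311.
So (0.250, 0.189), (0.350, h(s_1)), (0.311, 0) are collinear:
h(s_1) = 0.189 · (0.350 − 0.311) / (0.250 − 0.311) = 0.189 · (0.03900)/(-0.06100) = -0.12084

-0.121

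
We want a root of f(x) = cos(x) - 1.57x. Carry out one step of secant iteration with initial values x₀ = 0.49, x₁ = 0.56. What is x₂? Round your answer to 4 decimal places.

0.5446

f(0.49) = 0.113033, f(0.56) = -0.031945
x₂ = 0.560000 − (-0.031945)·(0.560000 − 0.490000) / (-0.031945 − 0.113033) = 0.560000 − (-0.002236)/(-0.144978) = 0.544576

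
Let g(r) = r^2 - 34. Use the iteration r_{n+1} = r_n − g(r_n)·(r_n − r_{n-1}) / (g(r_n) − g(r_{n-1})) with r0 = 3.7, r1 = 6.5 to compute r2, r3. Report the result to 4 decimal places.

5.6912, 5.8233

g(3.7) = -20.310000, g(6.5) = 8.250000
r2 = 6.500000 − 8.250000·(6.500000 − 3.700000) / (8.250000 − (-20.310000)) = 6.500000 − (23.100000)/(28.560000) = 5.691176
g(5.691176) = -1.610510
r3 = 5.691176 − (-1.610510)·(5.691176 − 6.500000) / (-1.610510 − 8.250000) = 5.691176 − (1.302619)/(-9.860510) = 5.823281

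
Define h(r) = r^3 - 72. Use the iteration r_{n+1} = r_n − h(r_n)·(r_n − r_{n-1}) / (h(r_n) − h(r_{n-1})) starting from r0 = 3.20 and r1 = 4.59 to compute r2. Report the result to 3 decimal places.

4.053

h(3.20) = -39.23200, h(4.59) = 24.70258
r2 = 4.59000 − 24.70258·(4.59000 − 3.20000) / (24.70258 − (-39.23200)) = 4.59000 − (34.33658)/(63.93458) = 4.05294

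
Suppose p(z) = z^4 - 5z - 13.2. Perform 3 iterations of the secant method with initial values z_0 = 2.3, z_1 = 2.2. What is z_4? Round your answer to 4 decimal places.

p(2.3) = 3.284100, p(2.2) = -0.774400
z_2 = 2.200000 − (-0.774400)·(2.200000 − 2.300000) / (-0.774400 − 3.284100) = 2.200000 − (0.077440)/(-4.058500) = 2.219081
p(2.219081) = -0.046475
z_3 = 2.219081 − (-0.046475)·(2.219081 − 2.200000) / (-0.046475 − (-0.774400)) = 2.219081 − (-0.000887)/(0.727925) = 2.220299
p(2.220299) = 0.000727
z_4 = 2.220299 − 0.000727·(2.220299 − 2.219081) / (0.000727 − (-0.046475)) = 2.220299 − (0.000001)/(0.047202) = 2.220280

2.2203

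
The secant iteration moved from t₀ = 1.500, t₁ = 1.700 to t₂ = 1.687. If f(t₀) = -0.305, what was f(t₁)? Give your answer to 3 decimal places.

The secant line through (1.500, -0.305) and (1.700, f(t₁)) crosses zero at t₂ = 1.687.
So (1.500, -0.305), (1.700, f(t₁)), (1.687, 0) are collinear:
f(t₁) = -0.305 · (1.700 − 1.687) / (1.500 − 1.687) = -0.305 · (0.01300)/(-0.18700) = 0.02120

0.021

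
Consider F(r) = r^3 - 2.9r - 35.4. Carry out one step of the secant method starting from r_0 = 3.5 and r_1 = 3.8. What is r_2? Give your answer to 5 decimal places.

F(3.5) = -2.6750000, F(3.8) = 8.4520000
r_2 = 3.8000000 − 8.4520000·(3.8000000 − 3.5000000) / (8.4520000 − (-2.6750000)) = 3.8000000 − (2.5356000)/(11.1270000) = 3.5721219

3.57212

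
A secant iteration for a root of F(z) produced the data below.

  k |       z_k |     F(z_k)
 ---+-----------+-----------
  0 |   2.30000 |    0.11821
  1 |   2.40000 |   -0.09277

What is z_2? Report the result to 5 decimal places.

2.35603

z_2 = 2.40000 − (-0.09277)·(2.40000 − 2.30000) / (-0.09277 − 0.11821)
   = 2.40000 − (-0.0092770)/(-0.2109800) = 2.3560290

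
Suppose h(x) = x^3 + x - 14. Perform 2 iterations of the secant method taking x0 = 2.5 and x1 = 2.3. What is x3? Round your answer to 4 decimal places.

2.2720

h(2.5) = 4.125000, h(2.3) = 0.467000
x2 = 2.300000 − 0.467000·(2.300000 − 2.500000) / (0.467000 − 4.125000) = 2.300000 − (-0.093400)/(-3.658000) = 2.274467
h(2.274467) = 0.040739
x3 = 2.274467 − 0.040739·(2.274467 − 2.300000) / (0.040739 − 0.467000) = 2.274467 − (-0.001040)/(-0.426261) = 2.272027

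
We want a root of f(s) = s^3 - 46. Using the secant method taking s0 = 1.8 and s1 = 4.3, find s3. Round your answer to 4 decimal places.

3.5040

f(1.8) = -40.168000, f(4.3) = 33.507000
s2 = 4.300000 − 33.507000·(4.300000 − 1.800000) / (33.507000 − (-40.168000)) = 4.300000 − (83.767500)/(73.675000) = 3.163013
f(3.163013) = -14.355151
s3 = 3.163013 − (-14.355151)·(3.163013 − 4.300000) / (-14.355151 − 33.507000) = 3.163013 − (16.321617)/(-47.862151) = 3.504026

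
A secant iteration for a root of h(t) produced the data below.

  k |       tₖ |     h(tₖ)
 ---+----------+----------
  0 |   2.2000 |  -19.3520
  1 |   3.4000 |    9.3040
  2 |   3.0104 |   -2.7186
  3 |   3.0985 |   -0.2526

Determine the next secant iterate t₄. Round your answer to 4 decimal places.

t₄ = 3.0985 − (-0.2526)·(3.0985 − 3.0104) / (-0.2526 − (-2.7186))
   = 3.0985 − (-0.022254)/(2.466000) = 3.107524

3.1075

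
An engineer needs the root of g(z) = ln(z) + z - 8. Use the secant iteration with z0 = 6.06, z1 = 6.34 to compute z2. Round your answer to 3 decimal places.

g(6.06) = -0.13829, g(6.34) = 0.18688
z2 = 6.34000 − 0.18688·(6.34000 − 6.06000) / (0.18688 − (-0.13829)) = 6.34000 − (0.05233)/(0.32517) = 6.17908

6.179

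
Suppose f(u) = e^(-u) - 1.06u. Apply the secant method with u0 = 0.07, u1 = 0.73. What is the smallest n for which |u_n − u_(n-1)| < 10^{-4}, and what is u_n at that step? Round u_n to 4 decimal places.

n = 5, u_n = 0.5463

f(0.07) = 0.858194, f(0.73) = -0.291891
u2 = 0.730000 − (-0.291891)·(0.660000)/(-1.150085) = 0.562492;  |Δ| = 0.167508
f(0.562492) = -0.026455
u3 = 0.562492 − (-0.026455)·(-0.167508)/(0.265436) = 0.545798;  |Δ| = 0.016695
f(0.545798) = 0.000834
u4 = 0.545798 − 0.000834·(-0.016695)/(0.027288) = 0.546308;  |Δ| = 0.000510
f(0.546308) = -0.000002
u5 = 0.546308 − (-0.000002)·(0.000510)/(-0.000836) = 0.546306;  |Δ| = 0.000001
|u5 − u4| = 0.000001 < 10^{-4}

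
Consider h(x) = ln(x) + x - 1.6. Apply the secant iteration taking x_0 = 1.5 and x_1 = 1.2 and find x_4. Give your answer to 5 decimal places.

1.32135

h(1.5) = 0.3054651, h(1.2) = -0.2176784
x_2 = 1.2000000 − (-0.2176784)·(1.2000000 − 1.5000000) / (-0.2176784 − 0.3054651) = 1.2000000 − (0.0653035)/(-0.5231436) = 1.3248291
h(1.3248291) = 0.0061126
x_3 = 1.3248291 − 0.0061126·(1.3248291 − 1.2000000) / (0.0061126 − (-0.2176784)) = 1.3248291 − (0.0007630)/(0.2237910) = 1.3214195
h(1.3214195) = 0.0001261
x_4 = 1.3214195 − 0.0001261·(1.3214195 − 1.3248291) / (0.0001261 − 0.0061126) = 1.3214195 − (-0.0000004)/(-0.0059864) = 1.3213477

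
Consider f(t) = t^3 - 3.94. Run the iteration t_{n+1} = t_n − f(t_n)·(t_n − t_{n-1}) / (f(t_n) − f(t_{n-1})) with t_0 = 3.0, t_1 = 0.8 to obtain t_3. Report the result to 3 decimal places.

f(3.0) = 23.06000, f(0.8) = -3.42800
t_2 = 0.80000 − (-3.42800)·(0.80000 − 3.00000) / (-3.42800 − 23.06000) = 0.80000 − (7.54160)/(-26.48800) = 1.08472
f(1.08472) = -2.66371
t_3 = 1.08472 − (-2.66371)·(1.08472 − 0.80000) / (-2.66371 − (-3.42800)) = 1.08472 − (-0.75840)/(0.76429) = 2.07701

2.077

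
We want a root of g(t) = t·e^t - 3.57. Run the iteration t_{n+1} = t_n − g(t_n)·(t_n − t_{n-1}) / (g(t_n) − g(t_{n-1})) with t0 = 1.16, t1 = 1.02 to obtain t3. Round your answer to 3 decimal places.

g(1.16) = 0.13032, g(1.02) = -0.74134
t2 = 1.02000 − (-0.74134)·(1.02000 − 1.16000) / (-0.74134 − 0.13032) = 1.02000 − (0.10379)/(-0.87166) = 1.13907
g(1.13907) = -0.01171
t3 = 1.13907 − (-0.01171)·(1.13907 − 1.02000) / (-0.01171 − (-0.74134)) = 1.13907 − (-0.00139)/(0.72963) = 1.14098

1.141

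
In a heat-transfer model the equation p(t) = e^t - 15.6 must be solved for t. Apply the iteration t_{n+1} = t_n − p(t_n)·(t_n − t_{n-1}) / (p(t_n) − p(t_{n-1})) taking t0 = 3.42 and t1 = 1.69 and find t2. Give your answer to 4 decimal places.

p(3.42) = 14.969415, p(1.69) = -10.180519
t2 = 1.690000 − (-10.180519)·(1.690000 − 3.420000) / (-10.180519 − 14.969415) = 1.690000 − (17.612298)/(-25.149934) = 2.390292

2.3903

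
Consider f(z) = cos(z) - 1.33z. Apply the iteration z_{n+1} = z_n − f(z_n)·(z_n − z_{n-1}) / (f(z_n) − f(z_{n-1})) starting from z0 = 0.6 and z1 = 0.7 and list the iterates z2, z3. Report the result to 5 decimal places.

f(0.6) = 0.0273356, f(0.7) = -0.1661578
z2 = 0.7000000 − (-0.1661578)·(0.7000000 − 0.6000000) / (-0.1661578 − 0.0273356) = 0.7000000 − (-0.0166158)/(-0.1934934) = 0.6141274
f(0.6141274) = 0.0004871
z3 = 0.6141274 − 0.0004871·(0.6141274 − 0.7000000) / (0.0004871 − (-0.1661578)) = 0.6141274 − (-0.0000418)/(0.1666449) = 0.6143784

0.61413, 0.61438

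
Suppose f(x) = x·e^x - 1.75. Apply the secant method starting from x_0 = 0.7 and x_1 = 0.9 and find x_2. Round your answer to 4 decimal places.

0.7847

f(0.7) = -0.340373, f(0.9) = 0.463643
x_2 = 0.900000 − 0.463643·(0.900000 − 0.700000) / (0.463643 − (-0.340373)) = 0.900000 − (0.092729)/(0.804016) = 0.784668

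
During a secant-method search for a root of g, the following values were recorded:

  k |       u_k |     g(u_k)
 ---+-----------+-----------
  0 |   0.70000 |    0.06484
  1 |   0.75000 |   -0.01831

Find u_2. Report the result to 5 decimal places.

0.73899

u_2 = 0.75000 − (-0.01831)·(0.75000 − 0.70000) / (-0.01831 − 0.06484)
   = 0.75000 − (-0.0009155)/(-0.0831500) = 0.7389898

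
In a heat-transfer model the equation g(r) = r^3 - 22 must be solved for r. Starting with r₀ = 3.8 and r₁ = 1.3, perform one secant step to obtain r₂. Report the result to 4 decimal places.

2.2399

g(3.8) = 32.872000, g(1.3) = -19.803000
r₂ = 1.300000 − (-19.803000)·(1.300000 − 3.800000) / (-19.803000 − 32.872000) = 1.300000 − (49.507500)/(-52.675000) = 2.239867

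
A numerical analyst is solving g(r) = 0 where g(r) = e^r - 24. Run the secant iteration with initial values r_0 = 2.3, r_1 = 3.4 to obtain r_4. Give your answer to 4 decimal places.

g(2.3) = -14.025818, g(3.4) = 5.964100
r_2 = 3.400000 − 5.964100·(3.400000 − 2.300000) / (5.964100 − (-14.025818)) = 3.400000 − (6.560510)/(19.989918) = 3.071809
g(3.071809) = -2.419092
r_3 = 3.071809 − (-2.419092)·(3.071809 − 3.400000) / (-2.419092 − 5.964100) = 3.071809 − (0.793924)/(-8.383192) = 3.166513
g(3.166513) = -0.275380
r_4 = 3.166513 − (-0.275380)·(3.166513 − 3.071809) / (-0.275380 − (-2.419092)) = 3.166513 − (-0.026080)/(2.143711) = 3.178679

3.1787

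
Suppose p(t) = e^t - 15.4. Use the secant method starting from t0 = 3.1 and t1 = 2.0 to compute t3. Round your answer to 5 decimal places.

p(3.1) = 6.7979513, p(2.0) = -8.0109439
t2 = 2.0000000 − (-8.0109439)·(2.0000000 − 3.1000000) / (-8.0109439 − 6.7979513) = 2.0000000 − (8.8120383)/(-14.8088952) = 2.5950504
p(2.5950504) = -2.0027381
t3 = 2.5950504 − (-2.0027381)·(2.5950504 − 2.0000000) / (-2.0027381 − (-8.0109439)) = 2.5950504 − (-1.1917300)/(6.0082058) = 2.7934007

2.79340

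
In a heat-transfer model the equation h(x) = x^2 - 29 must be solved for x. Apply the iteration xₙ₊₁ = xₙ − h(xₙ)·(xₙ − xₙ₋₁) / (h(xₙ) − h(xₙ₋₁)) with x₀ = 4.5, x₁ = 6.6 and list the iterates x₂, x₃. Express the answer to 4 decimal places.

5.2883, 5.3753

h(4.5) = -8.750000, h(6.6) = 14.560000
x₂ = 6.600000 − 14.560000·(6.600000 − 4.500000) / (14.560000 − (-8.750000)) = 6.600000 − (30.576000)/(23.310000) = 5.288288
h(5.288288) = -1.034007
x₃ = 5.288288 − (-1.034007)·(5.288288 − 6.600000) / (-1.034007 − 14.560000) = 5.288288 − (1.356319)/(-15.594007) = 5.375265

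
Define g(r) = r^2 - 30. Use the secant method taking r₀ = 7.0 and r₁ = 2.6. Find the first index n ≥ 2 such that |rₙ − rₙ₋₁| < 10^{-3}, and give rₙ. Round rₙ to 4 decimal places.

n = 6, rₙ = 5.4772

g(7.0) = 19.000000, g(2.6) = -23.240000
r₂ = 2.600000 − (-23.240000)·(-4.400000)/(-42.240000) = 5.020833;  |Δ| = 2.420833
g(5.020833) = -4.791233
r₃ = 5.020833 − (-4.791233)·(2.420833)/(18.448767) = 5.649535;  |Δ| = 0.628702
g(5.649535) = 1.917249
r₄ = 5.649535 − 1.917249·(0.628702)/(6.708481) = 5.469856;  |Δ| = 0.179680
g(5.469856) = -0.080680
r₅ = 5.469856 − (-0.080680)·(-0.179680)/(-1.997929) = 5.477111;  |Δ| = 0.007256
g(5.477111) = -0.001251
r₆ = 5.477111 − (-0.001251)·(0.007256)/(0.079429) = 5.477226;  |Δ| = 0.000114
|r₆ − r₅| = 0.000114 < 10^{-3}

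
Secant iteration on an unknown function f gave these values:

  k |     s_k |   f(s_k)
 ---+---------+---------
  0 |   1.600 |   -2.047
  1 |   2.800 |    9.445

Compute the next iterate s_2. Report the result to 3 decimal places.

s_2 = 2.800 − 9.445·(2.800 − 1.600) / (9.445 − (-2.047))
   = 2.800 − (11.33400)/(11.49200) = 1.81375

1.814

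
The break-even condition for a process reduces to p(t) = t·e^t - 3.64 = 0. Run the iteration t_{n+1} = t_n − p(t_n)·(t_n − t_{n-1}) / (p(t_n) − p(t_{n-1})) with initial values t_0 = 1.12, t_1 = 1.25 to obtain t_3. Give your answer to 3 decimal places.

1.151

p(1.12) = -0.20736, p(1.25) = 0.72293
t_2 = 1.25000 − 0.72293·(1.25000 − 1.12000) / (0.72293 − (-0.20736)) = 1.25000 − (0.09398)/(0.93029) = 1.14898
p(1.14898) = -0.01502
t_3 = 1.14898 − (-0.01502)·(1.14898 − 1.25000) / (-0.01502 − 0.72293) = 1.14898 − (0.00152)/(-0.73795) = 1.15103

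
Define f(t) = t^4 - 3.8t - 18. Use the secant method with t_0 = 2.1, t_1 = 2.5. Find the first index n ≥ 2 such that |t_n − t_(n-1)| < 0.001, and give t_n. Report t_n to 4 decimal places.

n = 5, t_n = 2.2717

f(2.1) = -6.531900, f(2.5) = 11.562500
t_2 = 2.500000 − 11.562500·(0.400000)/(18.094400) = 2.244396;  |Δ| = 0.255604
f(2.244396) = -1.154176
t_3 = 2.244396 − (-1.154176)·(-0.255604)/(-12.716676) = 2.267595;  |Δ| = 0.023199
f(2.267595) = -0.176835
t_4 = 2.267595 − (-0.176835)·(0.023199)/(0.977341) = 2.271792;  |Δ| = 0.004197
f(2.271792) = 0.003528
t_5 = 2.271792 − 0.003528·(0.004197)/(0.180363) = 2.271710;  |Δ| = 0.000082
|t_5 − t_4| = 0.000082 < 0.001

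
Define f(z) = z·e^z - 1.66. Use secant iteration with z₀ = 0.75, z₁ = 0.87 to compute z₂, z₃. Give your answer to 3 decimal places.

0.768, 0.769

f(0.75) = -0.07225, f(0.87) = 0.41661
z₂ = 0.87000 − 0.41661·(0.87000 − 0.75000) / (0.41661 − (-0.07225)) = 0.87000 − (0.04999)/(0.48886) = 0.76774
f(0.76774) = -0.00562
z₃ = 0.76774 − (-0.00562)·(0.76774 − 0.87000) / (-0.00562 − 0.41661) = 0.76774 − (0.00058)/(-0.42224) = 0.76910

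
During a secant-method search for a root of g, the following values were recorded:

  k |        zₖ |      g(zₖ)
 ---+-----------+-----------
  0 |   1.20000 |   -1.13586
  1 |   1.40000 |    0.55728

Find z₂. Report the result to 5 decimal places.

1.33417

z₂ = 1.40000 − 0.55728·(1.40000 − 1.20000) / (0.55728 − (-1.13586))
   = 1.40000 − (0.1114560)/(1.6931400) = 1.3341720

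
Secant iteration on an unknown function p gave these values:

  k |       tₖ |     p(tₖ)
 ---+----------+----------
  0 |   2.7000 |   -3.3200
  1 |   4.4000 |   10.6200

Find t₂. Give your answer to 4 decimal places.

t₂ = 4.4000 − 10.6200·(4.4000 − 2.7000) / (10.6200 − (-3.3200))
   = 4.4000 − (18.054000)/(13.940000) = 3.104878

3.1049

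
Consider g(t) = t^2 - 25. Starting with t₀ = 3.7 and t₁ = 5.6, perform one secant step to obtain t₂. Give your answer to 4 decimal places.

4.9161

g(3.7) = -11.310000, g(5.6) = 6.360000
t₂ = 5.600000 − 6.360000·(5.600000 − 3.700000) / (6.360000 − (-11.310000)) = 5.600000 − (12.084000)/(17.670000) = 4.916129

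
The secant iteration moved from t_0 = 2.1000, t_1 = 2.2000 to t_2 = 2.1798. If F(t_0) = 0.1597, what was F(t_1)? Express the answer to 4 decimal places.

-0.0404

The secant line through (2.1000, 0.1597) and (2.2000, F(t_1)) crosses zero at t_2 = 2.1798.
So (2.1000, 0.1597), (2.2000, F(t_1)), (2.1798, 0) are collinear:
F(t_1) = 0.1597 · (2.2000 − 2.1798) / (2.1000 − 2.1798) = 0.1597 · (0.020200)/(-0.079800) = -0.040425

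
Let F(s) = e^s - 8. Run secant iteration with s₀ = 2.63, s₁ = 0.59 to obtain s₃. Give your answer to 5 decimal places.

2.53450

F(2.63) = 5.8737699, F(0.59) = -6.1960116
s₂ = 0.5900000 − (-6.1960116)·(0.5900000 − 2.6300000) / (-6.1960116 − 5.8737699) = 0.5900000 − (12.6398636)/(-12.0697815) = 1.6372322
F(1.6372322) = -2.8590793
s₃ = 1.6372322 − (-2.8590793)·(1.6372322 − 0.5900000) / (-2.8590793 − (-6.1960116)) = 1.6372322 − (-2.9941199)/(3.3369323) = 2.5344994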